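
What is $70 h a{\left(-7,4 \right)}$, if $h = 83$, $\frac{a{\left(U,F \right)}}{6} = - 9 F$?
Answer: $-1254960$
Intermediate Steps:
$a{\left(U,F \right)} = - 54 F$ ($a{\left(U,F \right)} = 6 \left(- 9 F\right) = - 54 F$)
$70 h a{\left(-7,4 \right)} = 70 \cdot 83 \left(\left(-54\right) 4\right) = 5810 \left(-216\right) = -1254960$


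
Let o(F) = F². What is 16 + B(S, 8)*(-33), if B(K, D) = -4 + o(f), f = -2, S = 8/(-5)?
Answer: 16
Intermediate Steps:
S = -8/5 (S = 8*(-⅕) = -8/5 ≈ -1.6000)
B(K, D) = 0 (B(K, D) = -4 + (-2)² = -4 + 4 = 0)
16 + B(S, 8)*(-33) = 16 + 0*(-33) = 16 + 0 = 16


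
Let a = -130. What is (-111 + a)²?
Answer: 58081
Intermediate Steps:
(-111 + a)² = (-111 - 130)² = (-241)² = 58081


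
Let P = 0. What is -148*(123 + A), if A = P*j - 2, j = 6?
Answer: -17908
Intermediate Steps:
A = -2 (A = 0*6 - 2 = 0 - 2 = -2)
-148*(123 + A) = -148*(123 - 2) = -148*121 = -17908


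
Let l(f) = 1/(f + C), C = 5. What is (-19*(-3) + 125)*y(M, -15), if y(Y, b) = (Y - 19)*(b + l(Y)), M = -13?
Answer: 88088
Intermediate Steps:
l(f) = 1/(5 + f) (l(f) = 1/(f + 5) = 1/(5 + f))
y(Y, b) = (-19 + Y)*(b + 1/(5 + Y)) (y(Y, b) = (Y - 19)*(b + 1/(5 + Y)) = (-19 + Y)*(b + 1/(5 + Y)))
(-19*(-3) + 125)*y(M, -15) = (-19*(-3) + 125)*((-19 - 13 - 15*(-19 - 13)*(5 - 13))/(5 - 13)) = (57 + 125)*((-19 - 13 - 15*(-32)*(-8))/(-8)) = 182*(-(-19 - 13 - 3840)/8) = 182*(-⅛*(-3872)) = 182*484 = 88088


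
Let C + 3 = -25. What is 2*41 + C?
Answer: 54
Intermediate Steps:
C = -28 (C = -3 - 25 = -28)
2*41 + C = 2*41 - 28 = 82 - 28 = 54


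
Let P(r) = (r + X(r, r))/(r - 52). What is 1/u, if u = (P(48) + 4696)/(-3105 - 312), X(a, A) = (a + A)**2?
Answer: -201/140 ≈ -1.4357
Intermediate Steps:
X(a, A) = (A + a)**2
P(r) = (r + 4*r**2)/(-52 + r) (P(r) = (r + (r + r)**2)/(r - 52) = (r + (2*r)**2)/(-52 + r) = (r + 4*r**2)/(-52 + r))
u = -140/201 (u = (48*(1 + 4*48)/(-52 + 48) + 4696)/(-3105 - 312) = (48*(1 + 192)/(-4) + 4696)/(-3417) = (48*(-1/4)*193 + 4696)*(-1/3417) = (-2316 + 4696)*(-1/3417) = 2380*(-1/3417) = -140/201 ≈ -0.69652)
1/u = 1/(-140/201) = -201/140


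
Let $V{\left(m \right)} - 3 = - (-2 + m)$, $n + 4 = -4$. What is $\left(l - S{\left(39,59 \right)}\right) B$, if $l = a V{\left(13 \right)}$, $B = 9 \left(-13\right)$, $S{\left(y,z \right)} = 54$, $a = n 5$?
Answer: $-31122$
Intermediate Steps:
$n = -8$ ($n = -4 - 4 = -8$)
$a = -40$ ($a = \left(-8\right) 5 = -40$)
$V{\left(m \right)} = 5 - m$ ($V{\left(m \right)} = 3 - \left(-2 + m\right) = 5 - m$)
$B = -117$
$l = 320$ ($l = - 40 \left(5 - 13\right) = \left(-40\right) \left(-8\right) = 320$)
$\left(l - S{\left(39,59 \right)}\right) B = \left(320 - 54\right) \left(-117\right) = 266 \left(-117\right) = -31122$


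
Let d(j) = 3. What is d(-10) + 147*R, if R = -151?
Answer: -22194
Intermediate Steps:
d(-10) + 147*R = 3 + 147*(-151) = 3 - 22197 = -22194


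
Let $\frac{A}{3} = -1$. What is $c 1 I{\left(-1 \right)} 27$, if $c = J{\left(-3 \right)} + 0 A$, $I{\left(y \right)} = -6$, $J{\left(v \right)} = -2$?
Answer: $324$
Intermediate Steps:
$A = -3$ ($A = 3 \left(-1\right) = -3$)
$c = -2$ ($c = -2 + 0 \left(-3\right) = -2 + 0 = -2$)
$c 1 I{\left(-1 \right)} 27 = \left(-2\right) 1 \left(-6\right) 27 = \left(-2\right) \left(-6\right) 27 = 12 \cdot 27 = 324$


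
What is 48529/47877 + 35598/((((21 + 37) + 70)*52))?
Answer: 1013667235/159334656 ≈ 6.3619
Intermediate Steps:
48529/47877 + 35598/((((21 + 37) + 70)*52)) = 48529*(1/47877) + 35598/(((58 + 70)*52)) = 48529/47877 + 35598/((128*52)) = 48529/47877 + 35598/6656 = 48529/47877 + 35598*(1/6656) = 48529/47877 + 17799/3328 = 1013667235/159334656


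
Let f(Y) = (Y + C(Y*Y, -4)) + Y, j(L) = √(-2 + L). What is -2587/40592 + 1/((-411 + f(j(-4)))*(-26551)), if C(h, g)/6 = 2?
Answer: -520797188577/8171716577200 + 2*I*√6/4227582975 ≈ -0.063732 + 1.1588e-9*I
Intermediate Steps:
C(h, g) = 12 (C(h, g) = 6*2 = 12)
f(Y) = 12 + 2*Y (f(Y) = (Y + 12) + Y = (12 + Y) + Y = 12 + 2*Y)
-2587/40592 + 1/((-411 + f(j(-4)))*(-26551)) = -2587/40592 + 1/(-411 + (12 + 2*√(-2 - 4))*(-26551)) = -2587*1/40592 - 1/26551/(-411 + (12 + 2*√(-6))) = -2587/40592 - 1/26551/(-411 + (12 + 2*(I*√6))) = -2587/40592 - 1/26551/(-411 + (12 + 2*I*√6)) = -2587/40592 - 1/26551/(-399 + 2*I*√6) = -2587/40592 - 1/(26551*(-399 + 2*I*√6))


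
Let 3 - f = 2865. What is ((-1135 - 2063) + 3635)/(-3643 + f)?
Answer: -437/6505 ≈ -0.067179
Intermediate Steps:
f = -2862 (f = 3 - 1*2865 = 3 - 2865 = -2862)
((-1135 - 2063) + 3635)/(-3643 + f) = ((-1135 - 2063) + 3635)/(-3643 - 2862) = (-3198 + 3635)/(-6505) = 437*(-1/6505) = -437/6505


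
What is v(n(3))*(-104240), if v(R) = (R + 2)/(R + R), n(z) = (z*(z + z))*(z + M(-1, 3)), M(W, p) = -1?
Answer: -495140/9 ≈ -55016.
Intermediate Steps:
n(z) = 2*z²*(-1 + z) (n(z) = (z*(z + z))*(z - 1) = (z*(2*z))*(-1 + z) = (2*z²)*(-1 + z) = 2*z²*(-1 + z))
v(R) = (2 + R)/(2*R) (v(R) = (2 + R)/((2*R)) = (2 + R)*(1/(2*R)) = (2 + R)/(2*R))
v(n(3))*(-104240) = ((2 + 2*3²*(-1 + 3))/(2*((2*3²*(-1 + 3)))))*(-104240) = ((2 + 2*9*2)/(2*((2*9*2))))*(-104240) = ((½)*(2 + 36)/36)*(-104240) = ((½)*(1/36)*38)*(-104240) = (19/36)*(-104240) = -495140/9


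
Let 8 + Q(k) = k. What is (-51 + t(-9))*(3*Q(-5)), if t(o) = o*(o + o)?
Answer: -4329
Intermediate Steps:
Q(k) = -8 + k
t(o) = 2*o² (t(o) = o*(2*o) = 2*o²)
(-51 + t(-9))*(3*Q(-5)) = (-51 + 2*(-9)²)*(3*(-8 - 5)) = (-51 + 2*81)*(3*(-13)) = (-51 + 162)*(-39) = 111*(-39) = -4329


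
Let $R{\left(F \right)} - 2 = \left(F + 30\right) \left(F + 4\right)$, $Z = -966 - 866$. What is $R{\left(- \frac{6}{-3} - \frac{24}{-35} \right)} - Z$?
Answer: $\frac{2514346}{1225} \approx 2052.5$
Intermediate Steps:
$Z = -1832$
$R{\left(F \right)} = 2 + \left(4 + F\right) \left(30 + F\right)$ ($R{\left(F \right)} = 2 + \left(F + 30\right) \left(F + 4\right) = 2 + \left(30 + F\right) \left(4 + F\right) = 2 + \left(4 + F\right) \left(30 + F\right)$)
$R{\left(- \frac{6}{-3} - \frac{24}{-35} \right)} - Z = \left(122 + \left(- \frac{6}{-3} - \frac{24}{-35}\right)^{2} + 34 \left(- \frac{6}{-3} - \frac{24}{-35}\right)\right) - -1832 = \left(122 + \left(\left(-6\right) \left(- \frac{1}{3}\right) - - \frac{24}{35}\right)^{2} + 34 \left(\left(-6\right) \left(- \frac{1}{3}\right) - - \frac{24}{35}\right)\right) + 1832 = \left(122 + \left(2 + \frac{24}{35}\right)^{2} + 34 \left(2 + \frac{24}{35}\right)\right) + 1832 = \left(122 + \left(\frac{94}{35}\right)^{2} + 34 \cdot \frac{94}{35}\right) + 1832 = \left(122 + \frac{8836}{1225} + \frac{3196}{35}\right) + 1832 = \frac{270146}{1225} + 1832 = \frac{2514346}{1225}$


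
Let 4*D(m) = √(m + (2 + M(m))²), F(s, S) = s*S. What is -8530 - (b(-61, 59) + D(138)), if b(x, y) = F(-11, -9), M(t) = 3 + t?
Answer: -8629 - √20587/4 ≈ -8664.9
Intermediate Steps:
F(s, S) = S*s
b(x, y) = 99 (b(x, y) = -9*(-11) = 99)
D(m) = √(m + (5 + m)²)/4 (D(m) = √(m + (2 + (3 + m))²)/4 = √(m + (5 + m)²)/4)
-8530 - (b(-61, 59) + D(138)) = -8530 - (99 + √(138 + (5 + 138)²)/4) = -8530 - (99 + √(138 + 143²)/4) = -8530 - (99 + √(138 + 20449)/4) = -8530 - (99 + √20587/4) = -8530 + (-99 - √20587/4) = -8629 - √20587/4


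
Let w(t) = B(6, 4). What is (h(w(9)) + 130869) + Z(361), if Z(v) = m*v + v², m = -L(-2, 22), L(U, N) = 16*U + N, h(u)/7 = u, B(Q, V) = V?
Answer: 264828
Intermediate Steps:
w(t) = 4
h(u) = 7*u
L(U, N) = N + 16*U
m = 10 (m = -(22 + 16*(-2)) = -(22 - 32) = -1*(-10) = 10)
Z(v) = v² + 10*v (Z(v) = 10*v + v² = v² + 10*v)
(h(w(9)) + 130869) + Z(361) = (7*4 + 130869) + 361*(10 + 361) = (28 + 130869) + 361*371 = 130897 + 133931 = 264828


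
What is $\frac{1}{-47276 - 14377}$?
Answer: $- \frac{1}{61653} \approx -1.622 \cdot 10^{-5}$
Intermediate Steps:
$\frac{1}{-47276 - 14377} = \frac{1}{-61653} = - \frac{1}{61653}$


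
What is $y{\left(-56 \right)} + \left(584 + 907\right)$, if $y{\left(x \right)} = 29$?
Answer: $1520$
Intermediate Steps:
$y{\left(-56 \right)} + \left(584 + 907\right) = 29 + \left(584 + 907\right) = 29 + 1491 = 1520$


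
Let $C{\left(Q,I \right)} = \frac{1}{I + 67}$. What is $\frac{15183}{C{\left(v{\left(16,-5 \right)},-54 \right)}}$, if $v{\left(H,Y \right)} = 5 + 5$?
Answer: $197379$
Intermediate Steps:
$v{\left(H,Y \right)} = 10$
$C{\left(Q,I \right)} = \frac{1}{67 + I}$
$\frac{15183}{C{\left(v{\left(16,-5 \right)},-54 \right)}} = \frac{15183}{\frac{1}{67 - 54}} = \frac{15183}{\frac{1}{13}} = 15183 \frac{1}{\frac{1}{13}} = 15183 \cdot 13 = 197379$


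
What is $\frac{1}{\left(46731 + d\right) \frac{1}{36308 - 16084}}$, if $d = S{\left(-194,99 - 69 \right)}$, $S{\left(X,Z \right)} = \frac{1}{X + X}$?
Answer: $\frac{7846912}{18131627} \approx 0.43278$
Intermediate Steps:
$S{\left(X,Z \right)} = \frac{1}{2 X}$
$d = - \frac{1}{388}$ ($d = \frac{1}{2 \left(-194\right)} = \frac{1}{2} \left(- \frac{1}{194}\right) = - \frac{1}{388} \approx -0.0025773$)
$\frac{1}{\left(46731 + d\right) \frac{1}{36308 - 16084}} = \frac{1}{\left(46731 - \frac{1}{388}\right) \frac{1}{36308 - 16084}} = \frac{1}{\frac{18131627}{388} \cdot \frac{1}{20224}} = \frac{1}{\frac{18131627}{7846912}} = \frac{7846912}{18131627}$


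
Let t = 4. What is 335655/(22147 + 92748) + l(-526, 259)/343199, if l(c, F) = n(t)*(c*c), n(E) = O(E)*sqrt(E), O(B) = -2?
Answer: -2391659147/7886369821 ≈ -0.30327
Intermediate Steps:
n(E) = -2*sqrt(E)
l(c, F) = -4*c**2 (l(c, F) = (-2*sqrt(4))*(c*c) = (-2*2)*c**2 = -4*c**2)
335655/(22147 + 92748) + l(-526, 259)/343199 = 335655/(22147 + 92748) - 4*(-526)**2/343199 = 335655/114895 - 4*276676*(1/343199) = 335655*(1/114895) - 1106704*1/343199 = 67131/22979 - 1106704/343199 = -2391659147/7886369821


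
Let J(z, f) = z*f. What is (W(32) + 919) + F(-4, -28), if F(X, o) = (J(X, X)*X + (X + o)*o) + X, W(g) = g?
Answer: 1779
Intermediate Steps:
J(z, f) = f*z
F(X, o) = X + X³ + o*(X + o) (F(X, o) = ((X*X)*X + (X + o)*o) + X = (X²*X + o*(X + o)) + X = (X³ + o*(X + o)) + X = X + X³ + o*(X + o))
(W(32) + 919) + F(-4, -28) = (32 + 919) + (-4 + (-4)³ + (-28)² - 4*(-28)) = 951 + (-4 - 64 + 784 + 112) = 951 + 828 = 1779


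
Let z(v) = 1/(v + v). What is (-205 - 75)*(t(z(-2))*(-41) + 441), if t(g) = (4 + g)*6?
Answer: 134820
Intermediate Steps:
z(v) = 1/(2*v)
t(g) = 24 + 6*g
(-205 - 75)*(t(z(-2))*(-41) + 441) = (-205 - 75)*((24 + 6*((1/2)/(-2)))*(-41) + 441) = -280*((24 + 6*((1/2)*(-1/2)))*(-41) + 441) = -280*((24 + 6*(-1/4))*(-41) + 441) = -280*((24 - 3/2)*(-41) + 441) = -280*((45/2)*(-41) + 441) = -280*(-1845/2 + 441) = -280*(-963/2) = 134820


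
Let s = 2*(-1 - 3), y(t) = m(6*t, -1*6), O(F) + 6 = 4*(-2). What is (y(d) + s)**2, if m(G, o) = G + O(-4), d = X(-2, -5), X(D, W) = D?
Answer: 1156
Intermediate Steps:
O(F) = -14 (O(F) = -6 + 4*(-2) = -6 - 8 = -14)
d = -2
m(G, o) = -14 + G (m(G, o) = G - 14 = -14 + G)
y(t) = -14 + 6*t
s = -8 (s = 2*(-4) = -8)
(y(d) + s)**2 = ((-14 + 6*(-2)) - 8)**2 = ((-14 - 12) - 8)**2 = (-26 - 8)**2 = (-34)**2 = 1156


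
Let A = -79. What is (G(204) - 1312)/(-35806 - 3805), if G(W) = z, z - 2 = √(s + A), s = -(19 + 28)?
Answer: 1310/39611 - 3*I*√14/39611 ≈ 0.033072 - 0.00028338*I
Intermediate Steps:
s = -47 (s = -1*47 = -47)
z = 2 + 3*I*√14 (z = 2 + √(-47 - 79) = 2 + √(-126) = 2 + 3*I*√14 ≈ 2.0 + 11.225*I)
G(W) = 2 + 3*I*√14
(G(204) - 1312)/(-35806 - 3805) = ((2 + 3*I*√14) - 1312)/(-35806 - 3805) = (-1310 + 3*I*√14)/(-39611) = (-1310 + 3*I*√14)*(-1/39611) = 1310/39611 - 3*I*√14/39611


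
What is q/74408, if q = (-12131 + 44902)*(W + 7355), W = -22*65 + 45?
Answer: 97821435/37204 ≈ 2629.3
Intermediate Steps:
W = -1385 (W = -1430 + 45 = -1385)
q = 195642870 (q = (-12131 + 44902)*(-1385 + 7355) = 32771*5970 = 195642870)
q/74408 = 195642870/74408 = 195642870*(1/74408) = 97821435/37204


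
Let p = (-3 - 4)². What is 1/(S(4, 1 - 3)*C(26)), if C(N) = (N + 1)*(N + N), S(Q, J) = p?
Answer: 1/68796 ≈ 1.4536e-5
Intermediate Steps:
p = 49 (p = (-7)² = 49)
S(Q, J) = 49
C(N) = 2*N*(1 + N) (C(N) = (1 + N)*(2*N) = 2*N*(1 + N))
1/(S(4, 1 - 3)*C(26)) = 1/(49*(2*26*(1 + 26))) = 1/(49*(2*26*27)) = 1/(49*1404) = 1/68796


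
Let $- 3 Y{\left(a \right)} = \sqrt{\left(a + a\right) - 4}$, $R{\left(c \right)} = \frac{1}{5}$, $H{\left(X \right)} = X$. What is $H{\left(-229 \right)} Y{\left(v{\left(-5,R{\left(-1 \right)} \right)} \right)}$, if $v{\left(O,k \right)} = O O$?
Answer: $\frac{229 \sqrt{46}}{3} \approx 517.72$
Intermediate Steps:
$R{\left(c \right)} = \frac{1}{5}$
$v{\left(O,k \right)} = O^{2}$
$Y{\left(a \right)} = - \frac{\sqrt{-4 + 2 a}}{3}$ ($Y{\left(a \right)} = - \frac{\sqrt{\left(a + a\right) - 4}}{3} = - \frac{\sqrt{2 a - 4}}{3} = - \frac{\sqrt{-4 + 2 a}}{3}$)
$H{\left(-229 \right)} Y{\left(v{\left(-5,R{\left(-1 \right)} \right)} \right)} = - 229 \left(- \frac{\sqrt{-4 + 2 \left(-5\right)^{2}}}{3}\right) = - 229 \left(- \frac{\sqrt{-4 + 2 \cdot 25}}{3}\right) = - 229 \left(- \frac{\sqrt{-4 + 50}}{3}\right) = - 229 \left(- \frac{\sqrt{46}}{3}\right) = \frac{229 \sqrt{46}}{3}$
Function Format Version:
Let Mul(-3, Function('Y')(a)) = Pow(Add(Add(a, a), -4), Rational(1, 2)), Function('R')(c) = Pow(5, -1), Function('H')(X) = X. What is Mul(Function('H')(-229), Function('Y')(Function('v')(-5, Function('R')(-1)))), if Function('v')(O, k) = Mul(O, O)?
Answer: Mul(Rational(229, 3), Pow(46, Rational(1, 2))) ≈ 517.72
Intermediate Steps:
Function('R')(c) = Rational(1, 5)
Function('v')(O, k) = Pow(O, 2)
Function('Y')(a) = Mul(Rational(-1, 3), Pow(Add(-4, Mul(2, a)), Rational(1, 2))) (Function('Y')(a) = Mul(Rational(-1, 3), Pow(Add(Add(a, a), -4), Rational(1, 2))) = Mul(Rational(-1, 3), Pow(Add(Mul(2, a), -4), Rational(1, 2))) = Mul(Rational(-1, 3), Pow(Add(-4, Mul(2, a)), Rational(1, 2))))
Mul(Function('H')(-229), Function('Y')(Function('v')(-5, Function('R')(-1)))) = Mul(-229, Mul(Rational(-1, 3), Pow(Add(-4, Mul(2, Pow(-5, 2))), Rational(1, 2)))) = Mul(-229, Mul(Rational(-1, 3), Pow(Add(-4, Mul(2, 25)), Rational(1, 2)))) = Mul(-229, Mul(Rational(-1, 3), Pow(Add(-4, 50), Rational(1, 2)))) = Mul(-229, Mul(Rational(-1, 3), Pow(46, Rational(1, 2)))) = Mul(Rational(229, 3), Pow(46, Rational(1, 2)))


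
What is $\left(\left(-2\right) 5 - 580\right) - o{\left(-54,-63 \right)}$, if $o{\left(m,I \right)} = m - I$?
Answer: $-599$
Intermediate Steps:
$\left(\left(-2\right) 5 - 580\right) - o{\left(-54,-63 \right)} = \left(\left(-2\right) 5 - 580\right) - \left(-54 - -63\right) = \left(-10 - 580\right) - \left(-54 + 63\right) = -590 - 9 = -599$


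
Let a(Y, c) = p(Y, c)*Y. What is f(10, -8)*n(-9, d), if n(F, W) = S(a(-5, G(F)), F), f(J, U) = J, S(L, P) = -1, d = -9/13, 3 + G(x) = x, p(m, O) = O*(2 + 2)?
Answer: -10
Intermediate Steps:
p(m, O) = 4*O (p(m, O) = O*4 = 4*O)
G(x) = -3 + x
a(Y, c) = 4*Y*c (a(Y, c) = (4*c)*Y = 4*Y*c)
d = -9/13 (d = -9*1/13 = -9/13 ≈ -0.69231)
n(F, W) = -1
f(10, -8)*n(-9, d) = 10*(-1) = -10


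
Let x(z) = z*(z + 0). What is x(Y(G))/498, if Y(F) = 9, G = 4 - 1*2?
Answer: 27/166 ≈ 0.16265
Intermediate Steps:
G = 2 (G = 4 - 2 = 2)
x(z) = z**2 (x(z) = z*z = z**2)
x(Y(G))/498 = 9**2/498 = 81*(1/498) = 27/166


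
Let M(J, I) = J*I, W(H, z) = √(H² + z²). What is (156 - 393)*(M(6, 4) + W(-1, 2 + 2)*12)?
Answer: -5688 - 2844*√17 ≈ -17414.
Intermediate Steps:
M(J, I) = I*J
(156 - 393)*(M(6, 4) + W(-1, 2 + 2)*12) = (156 - 393)*(4*6 + √((-1)² + (2 + 2)²)*12) = -237*(24 + √(1 + 4²)*12) = -237*(24 + √(1 + 16)*12) = -237*(24 + √17*12) = -237*(24 + 12*√17) = -5688 - 2844*√17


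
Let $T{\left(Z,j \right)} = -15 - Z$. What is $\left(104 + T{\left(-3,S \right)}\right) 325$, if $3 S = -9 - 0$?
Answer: $29900$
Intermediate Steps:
$S = -3$ ($S = \frac{-9 - 0}{3} = \frac{-9 + 0}{3} = \frac{1}{3} \left(-9\right) = -3$)
$\left(104 + T{\left(-3,S \right)}\right) 325 = \left(104 - 12\right) 325 = 92 \cdot 325 = 29900$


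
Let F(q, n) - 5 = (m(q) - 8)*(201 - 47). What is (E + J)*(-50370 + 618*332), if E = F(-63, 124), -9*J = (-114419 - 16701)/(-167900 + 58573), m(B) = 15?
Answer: 54980855046698/327981 ≈ 1.6763e+8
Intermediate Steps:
J = -131120/983943 (J = -(-114419 - 16701)/(9*(-167900 + 58573)) = -(-131120)/(9*(-109327)) = -(-131120)*(-1)/(9*109327) = -1/9*131120/109327 = -131120/983943 ≈ -0.13326)
F(q, n) = 1083 (F(q, n) = 5 + (15 - 8)*(201 - 47) = 5 + 7*154 = 5 + 1078 = 1083)
E = 1083
(E + J)*(-50370 + 618*332) = (1083 - 131120/983943)*(-50370 + 618*332) = 1065479149*(-50370 + 205176)/983943 = (1065479149/983943)*154806 = 54980855046698/327981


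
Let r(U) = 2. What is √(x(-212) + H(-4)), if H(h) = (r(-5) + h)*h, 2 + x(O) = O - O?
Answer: √6 ≈ 2.4495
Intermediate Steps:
x(O) = -2 (x(O) = -2 + (O - O) = -2 + 0 = -2)
H(h) = h*(2 + h) (H(h) = (2 + h)*h = h*(2 + h))
√(x(-212) + H(-4)) = √(-2 - 4*(2 - 4)) = √(-2 - 4*(-2)) = √(-2 + 8) = √6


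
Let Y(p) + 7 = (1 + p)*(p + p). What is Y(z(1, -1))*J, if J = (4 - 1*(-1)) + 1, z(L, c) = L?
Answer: -18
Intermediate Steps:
J = 6 (J = (4 + 1) + 1 = 5 + 1 = 6)
Y(p) = -7 + 2*p*(1 + p) (Y(p) = -7 + (1 + p)*(p + p) = -7 + (1 + p)*(2*p) = -7 + 2*p*(1 + p))
Y(z(1, -1))*J = (-7 + 2*1 + 2*1²)*6 = (-7 + 2 + 2*1)*6 = (-7 + 2 + 2)*6 = -3*6 = -18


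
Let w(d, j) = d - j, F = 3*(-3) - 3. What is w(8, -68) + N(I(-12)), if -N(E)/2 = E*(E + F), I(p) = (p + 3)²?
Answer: -11102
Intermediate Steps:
I(p) = (3 + p)²
F = -12 (F = -9 - 3 = -12)
N(E) = -2*E*(-12 + E) (N(E) = -2*E*(E - 12) = -2*E*(-12 + E))
w(8, -68) + N(I(-12)) = (8 - 1*(-68)) + 2*(3 - 12)²*(12 - (3 - 12)²) = (8 + 68) + 2*(-9)²*(12 - 1*(-9)²) = 76 + 2*81*(12 - 1*81) = 76 + 2*81*(12 - 81) = 76 + 2*81*(-69) = 76 - 11178 = -11102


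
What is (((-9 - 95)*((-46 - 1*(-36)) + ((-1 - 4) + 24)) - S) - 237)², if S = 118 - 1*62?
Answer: 1510441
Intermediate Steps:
S = 56 (S = 118 - 62 = 56)
(((-9 - 95)*((-46 - 1*(-36)) + ((-1 - 4) + 24)) - S) - 237)² = (((-9 - 95)*((-46 - 1*(-36)) + ((-1 - 4) + 24)) - 1*56) - 237)² = ((-104*((-46 + 36) + (-5 + 24)) - 56) - 237)² = ((-104*(-10 + 19) - 56) - 237)² = ((-104*9 - 56) - 237)² = ((-936 - 56) - 237)² = (-992 - 237)² = (-1229)² = 1510441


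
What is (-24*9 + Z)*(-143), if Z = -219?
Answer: 62205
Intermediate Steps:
(-24*9 + Z)*(-143) = (-24*9 - 219)*(-143) = (-216 - 219)*(-143) = -435*(-143) = 62205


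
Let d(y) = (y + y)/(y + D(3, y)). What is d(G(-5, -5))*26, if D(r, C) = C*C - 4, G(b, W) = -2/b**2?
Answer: 1300/1273 ≈ 1.0212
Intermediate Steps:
G(b, W) = -2/b**2
D(r, C) = -4 + C**2 (D(r, C) = C**2 - 4 = -4 + C**2)
d(y) = 2*y/(-4 + y + y**2) (d(y) = (y + y)/(y + (-4 + y**2)) = (2*y)/(-4 + y + y**2) = 2*y/(-4 + y + y**2))
d(G(-5, -5))*26 = (2*(-2/(-5)**2)/(-4 - 2/(-5)**2 + (-2/(-5)**2)**2))*26 = (2*(-2*1/25)/(-4 - 2*1/25 + (-2*1/25)**2))*26 = (2*(-2/25)/(-4 - 2/25 + (-2/25)**2))*26 = (2*(-2/25)/(-4 - 2/25 + 4/625))*26 = (2*(-2/25)/(-2546/625))*26 = (2*(-2/25)*(-625/2546))*26 = (50/1273)*26 = 1300/1273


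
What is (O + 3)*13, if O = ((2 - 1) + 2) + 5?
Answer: 143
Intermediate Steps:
O = 8 (O = (1 + 2) + 5 = 3 + 5 = 8)
(O + 3)*13 = (8 + 3)*13 = 11*13 = 143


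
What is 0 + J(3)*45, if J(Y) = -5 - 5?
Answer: -450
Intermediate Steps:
J(Y) = -10
0 + J(3)*45 = 0 - 10*45 = 0 - 450 = -450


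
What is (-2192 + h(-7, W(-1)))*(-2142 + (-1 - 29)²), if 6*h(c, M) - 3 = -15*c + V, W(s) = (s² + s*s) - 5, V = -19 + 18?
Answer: 2700315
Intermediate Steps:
V = -1
W(s) = -5 + 2*s² (W(s) = (s² + s²) - 5 = 2*s² - 5 = -5 + 2*s²)
h(c, M) = ⅓ - 5*c/2 (h(c, M) = ½ + (-15*c - 1)/6 = ½ + (-1 - 15*c)/6 = ½ + (-⅙ - 5*c/2) = ⅓ - 5*c/2)
(-2192 + h(-7, W(-1)))*(-2142 + (-1 - 29)²) = (-2192 + (⅓ - 5/2*(-7)))*(-2142 + (-1 - 29)²) = (-2192 + (⅓ + 35/2))*(-2142 + (-30)²) = (-2192 + 107/6)*(-2142 + 900) = -13045/6*(-1242) = 2700315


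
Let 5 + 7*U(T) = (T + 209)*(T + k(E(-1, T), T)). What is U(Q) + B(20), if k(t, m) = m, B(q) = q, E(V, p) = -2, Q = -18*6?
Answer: -21681/7 ≈ -3097.3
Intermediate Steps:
Q = -108
U(T) = -5/7 + 2*T*(209 + T)/7 (U(T) = -5/7 + ((T + 209)*(T + T))/7 = -5/7 + ((209 + T)*(2*T))/7 = -5/7 + (2*T*(209 + T))/7 = -5/7 + 2*T*(209 + T)/7)
U(Q) + B(20) = (-5/7 + (2/7)*(-108)**2 + (418/7)*(-108)) + 20 = (-5/7 + (2/7)*11664 - 45144/7) + 20 = (-5/7 + 23328/7 - 45144/7) + 20 = -21821/7 + 20 = -21681/7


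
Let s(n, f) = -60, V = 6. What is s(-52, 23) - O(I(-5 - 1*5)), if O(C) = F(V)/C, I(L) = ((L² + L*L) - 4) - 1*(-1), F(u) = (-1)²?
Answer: -11821/197 ≈ -60.005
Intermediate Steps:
F(u) = 1
I(L) = -3 + 2*L² (I(L) = ((L² + L²) - 4) + 1 = (2*L² - 4) + 1 = (-4 + 2*L²) + 1 = -3 + 2*L²)
O(C) = 1/C
s(-52, 23) - O(I(-5 - 1*5)) = -60 - 1/(-3 + 2*(-5 - 1*5)²) = -60 - 1/(-3 + 2*(-5 - 5)²) = -60 - 1/(-3 + 2*(-10)²) = -60 - 1/(-3 + 2*100) = -60 - 1/(-3 + 200) = -60 - 1/197 = -11821/197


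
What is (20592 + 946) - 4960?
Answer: 16578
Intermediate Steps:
(20592 + 946) - 4960 = 21538 - 4960 = 16578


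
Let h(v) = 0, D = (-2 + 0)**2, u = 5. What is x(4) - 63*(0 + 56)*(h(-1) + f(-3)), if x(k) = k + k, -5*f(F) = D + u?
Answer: 31792/5 ≈ 6358.4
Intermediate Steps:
D = 4 (D = (-2)**2 = 4)
f(F) = -9/5 (f(F) = -(4 + 5)/5 = -1/5*9 = -9/5)
x(k) = 2*k
x(4) - 63*(0 + 56)*(h(-1) + f(-3)) = 2*4 - 63*(0 + 56)*(0 - 9/5) = 8 - 3528*(-9)/5 = 8 - 63*(-504/5) = 8 + 31752/5 = 31792/5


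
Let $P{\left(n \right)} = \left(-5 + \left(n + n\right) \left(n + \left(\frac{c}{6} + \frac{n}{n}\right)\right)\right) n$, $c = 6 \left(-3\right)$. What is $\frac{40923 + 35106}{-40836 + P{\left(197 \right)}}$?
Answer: $\frac{76029}{15093689} \approx 0.0050371$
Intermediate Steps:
$c = -18$
$P{\left(n \right)} = n \left(-5 + 2 n \left(-2 + n\right)\right)$ ($P{\left(n \right)} = \left(-5 + \left(n + n\right) \left(n + \left(- \frac{18}{6} + \frac{n}{n}\right)\right)\right) n = \left(-5 + 2 n \left(n + \left(\left(-18\right) \frac{1}{6} + 1\right)\right)\right) n = \left(-5 + 2 n \left(n + \left(-3 + 1\right)\right)\right) n = \left(-5 + 2 n \left(n - 2\right)\right) n = \left(-5 + 2 n \left(-2 + n\right)\right) n = n \left(-5 + 2 n \left(-2 + n\right)\right)$)
$\frac{40923 + 35106}{-40836 + P{\left(197 \right)}} = \frac{40923 + 35106}{-40836 + 197 \left(-5 - 788 + 2 \cdot 197^{2}\right)} = \frac{76029}{-40836 + 197 \left(-5 - 788 + 2 \cdot 38809\right)} = \frac{76029}{-40836 + 197 \left(-5 - 788 + 77618\right)} = \frac{76029}{-40836 + 197 \cdot 76825} = \frac{76029}{-40836 + 15134525} = \frac{76029}{15093689}$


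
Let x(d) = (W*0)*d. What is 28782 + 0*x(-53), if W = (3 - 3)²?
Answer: 28782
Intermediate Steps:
W = 0 (W = 0² = 0)
x(d) = 0 (x(d) = (0*0)*d = 0*d = 0)
28782 + 0*x(-53) = 28782 + 0*0 = 28782 + 0 = 28782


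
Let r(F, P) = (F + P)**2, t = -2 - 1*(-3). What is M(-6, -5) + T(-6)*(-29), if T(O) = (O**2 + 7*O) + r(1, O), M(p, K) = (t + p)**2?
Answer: -526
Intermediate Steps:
t = 1 (t = -2 + 3 = 1)
M(p, K) = (1 + p)**2
T(O) = O**2 + (1 + O)**2 + 7*O (T(O) = (O**2 + 7*O) + (1 + O)**2 = O**2 + (1 + O)**2 + 7*O)
M(-6, -5) + T(-6)*(-29) = (1 - 6)**2 + (1 + 2*(-6)**2 + 9*(-6))*(-29) = (-5)**2 + (1 + 2*36 - 54)*(-29) = 25 + (1 + 72 - 54)*(-29) = 25 + 19*(-29) = 25 - 551 = -526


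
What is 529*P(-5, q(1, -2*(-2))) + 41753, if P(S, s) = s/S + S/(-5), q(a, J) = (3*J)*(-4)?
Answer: 236802/5 ≈ 47360.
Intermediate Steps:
q(a, J) = -12*J
P(S, s) = -S/5 + s/S (P(S, s) = s/S + S*(-⅕) = s/S - S/5 = -S/5 + s/S)
529*P(-5, q(1, -2*(-2))) + 41753 = 529*(-⅕*(-5) - (-24)*(-2)/(-5)) + 41753 = 529*(1 - 12*4*(-⅕)) + 41753 = 529*(1 - 48*(-⅕)) + 41753 = 529*(1 + 48/5) + 41753 = 529*(53/5) + 41753 = 28037/5 + 41753 = 236802/5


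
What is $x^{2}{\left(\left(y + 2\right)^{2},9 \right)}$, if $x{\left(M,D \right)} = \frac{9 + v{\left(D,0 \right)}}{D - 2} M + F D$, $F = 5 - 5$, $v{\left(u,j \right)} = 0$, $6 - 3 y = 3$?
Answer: $\frac{6561}{49} \approx 133.9$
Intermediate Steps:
$y = 1$ ($y = 2 - 1 = 1$)
$F = 0$
$x{\left(M,D \right)} = \frac{9 M}{-2 + D}$ ($x{\left(M,D \right)} = \frac{9 + 0}{D - 2} M + 0 D = \frac{9}{-2 + D} M + 0 = \frac{9 M}{-2 + D} + 0 = \frac{9 M}{-2 + D}$)
$x^{2}{\left(\left(y + 2\right)^{2},9 \right)} = \left(\frac{9 \left(1 + 2\right)^{2}}{-2 + 9}\right)^{2} = \left(\frac{9 \cdot 3^{2}}{7}\right)^{2} = \left(9 \cdot 9 \cdot \frac{1}{7}\right)^{2} = \left(\frac{81}{7}\right)^{2} = \frac{6561}{49}$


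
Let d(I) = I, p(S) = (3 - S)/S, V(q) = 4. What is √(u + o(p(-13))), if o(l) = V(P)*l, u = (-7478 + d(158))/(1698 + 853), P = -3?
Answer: 2*I*√2142528778/33163 ≈ 2.7915*I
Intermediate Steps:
p(S) = (3 - S)/S
u = -7320/2551 (u = (-7478 + 158)/(1698 + 853) = -7320/2551 ≈ -2.8695)
o(l) = 4*l
√(u + o(p(-13))) = √(-7320/2551 + 4*((3 - 1*(-13))/(-13))) = √(-7320/2551 + 4*(-(3 + 13)/13)) = √(-7320/2551 + 4*(-1/13*16)) = √(-7320/2551 + 4*(-16/13)) = √(-7320/2551 - 64/13) = √(-258424/33163) = 2*I*√2142528778/33163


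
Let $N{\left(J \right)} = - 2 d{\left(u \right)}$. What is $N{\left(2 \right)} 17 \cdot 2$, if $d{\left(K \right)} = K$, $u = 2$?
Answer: $-136$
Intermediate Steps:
$N{\left(J \right)} = -4$ ($N{\left(J \right)} = \left(-2\right) 2 = -4$)
$N{\left(2 \right)} 17 \cdot 2 = \left(-4\right) 17 \cdot 2 = \left(-68\right) 2 = -136$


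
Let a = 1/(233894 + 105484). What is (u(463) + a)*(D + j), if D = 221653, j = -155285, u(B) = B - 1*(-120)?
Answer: 6565699132000/169689 ≈ 3.8693e+7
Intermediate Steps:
a = 1/339378 ≈ 2.9466e-6
u(B) = 120 + B (u(B) = B + 120 = 120 + B)
(u(463) + a)*(D + j) = ((120 + 463) + 1/339378)*(221653 - 155285) = (583 + 1/339378)*66368 = (197857375/339378)*66368 = 6565699132000/169689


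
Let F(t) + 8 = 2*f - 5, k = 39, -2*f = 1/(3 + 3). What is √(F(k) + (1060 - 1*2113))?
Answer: I*√38382/6 ≈ 32.652*I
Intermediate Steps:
f = -1/12 (f = -1/(2*(3 + 3)) = -½/6 = -½*⅙ = -1/12 ≈ -0.083333)
F(t) = -79/6 (F(t) = -8 + (2*(-1/12) - 5) = -8 + (-⅙ - 5) = -8 - 31/6 = -79/6)
√(F(k) + (1060 - 1*2113)) = √(-79/6 + (1060 - 1*2113)) = √(-79/6 + (1060 - 2113)) = √(-79/6 - 1053) = √(-6397/6) = I*√38382/6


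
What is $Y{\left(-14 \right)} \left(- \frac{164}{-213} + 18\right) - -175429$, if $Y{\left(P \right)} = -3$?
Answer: $\frac{12451461}{71} \approx 1.7537 \cdot 10^{5}$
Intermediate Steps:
$Y{\left(-14 \right)} \left(- \frac{164}{-213} + 18\right) - -175429 = - 3 \left(- \frac{164}{-213} + 18\right) - -175429 = - 3 \left(\left(-164\right) \left(- \frac{1}{213}\right) + 18\right) + 175429 = - 3 \left(\frac{164}{213} + 18\right) + 175429 = \left(-3\right) \frac{3998}{213} + 175429 = - \frac{3998}{71} + 175429 = \frac{12451461}{71}$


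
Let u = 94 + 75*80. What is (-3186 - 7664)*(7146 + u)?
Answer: -143654000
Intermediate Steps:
u = 6094 (u = 94 + 6000 = 6094)
(-3186 - 7664)*(7146 + u) = (-3186 - 7664)*(7146 + 6094) = -10850*13240 = -143654000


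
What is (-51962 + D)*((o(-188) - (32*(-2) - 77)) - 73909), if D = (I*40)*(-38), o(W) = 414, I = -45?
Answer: -1205793052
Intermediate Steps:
D = 68400 (D = -45*40*(-38) = -1800*(-38) = 68400)
(-51962 + D)*((o(-188) - (32*(-2) - 77)) - 73909) = (-51962 + 68400)*((414 - (32*(-2) - 77)) - 73909) = 16438*((414 - (-64 - 77)) - 73909) = 16438*((414 - 1*(-141)) - 73909) = 16438*((414 + 141) - 73909) = 16438*(555 - 73909) = 16438*(-73354) = -1205793052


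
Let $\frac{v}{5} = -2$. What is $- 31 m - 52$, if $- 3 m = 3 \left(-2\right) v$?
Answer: $568$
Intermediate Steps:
$v = -10$ ($v = 5 \left(-2\right) = -10$)
$m = -20$ ($m = - \frac{3 \left(-2\right) \left(-10\right)}{3} = - \frac{\left(-6\right) \left(-10\right)}{3} = \left(- \frac{1}{3}\right) 60 = -20$)
$- 31 m - 52 = \left(-31\right) \left(-20\right) - 52 = 620 - 52 = 568$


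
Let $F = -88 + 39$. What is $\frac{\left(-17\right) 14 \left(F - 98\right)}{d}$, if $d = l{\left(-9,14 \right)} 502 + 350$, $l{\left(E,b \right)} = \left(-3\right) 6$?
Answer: $- \frac{17493}{4343} \approx -4.0279$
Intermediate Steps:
$F = -49$
$l{\left(E,b \right)} = -18$
$d = -8686$ ($d = \left(-18\right) 502 + 350 = -9036 + 350 = -8686$)
$\frac{\left(-17\right) 14 \left(F - 98\right)}{d} = \frac{\left(-17\right) 14 \left(-49 - 98\right)}{-8686} = \left(-238\right) \left(-147\right) \left(- \frac{1}{8686}\right) = 34986 \left(- \frac{1}{8686}\right) = - \frac{17493}{4343}$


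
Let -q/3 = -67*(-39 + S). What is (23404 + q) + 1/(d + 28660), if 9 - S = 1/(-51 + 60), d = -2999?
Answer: 1335783358/76983 ≈ 17352.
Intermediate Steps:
S = 80/9 (S = 9 - 1/(-51 + 60) = 9 - 1/9 = 9 - 1*⅑ = 9 - ⅑ = 80/9 ≈ 8.8889)
q = -18157/3 (q = -(-201)*(-39 + 80/9) = -(-201)*(-271)/9 = -3*18157/9 = -18157/3 ≈ -6052.3)
(23404 + q) + 1/(d + 28660) = (23404 - 18157/3) + 1/(-2999 + 28660) = 52055/3 + 1/25661 = 1335783358/76983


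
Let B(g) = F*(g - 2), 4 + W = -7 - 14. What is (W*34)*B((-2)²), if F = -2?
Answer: 3400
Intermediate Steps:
W = -25 (W = -4 + (-7 - 14) = -4 - 21 = -25)
B(g) = 4 - 2*g (B(g) = -2*(g - 2) = -2*(-2 + g) = 4 - 2*g)
(W*34)*B((-2)²) = (-25*34)*(4 - 2*(-2)²) = -850*(4 - 2*4) = -850*(4 - 8) = -850*(-4) = 3400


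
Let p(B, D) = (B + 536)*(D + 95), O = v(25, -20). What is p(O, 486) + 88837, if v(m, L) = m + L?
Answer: 403158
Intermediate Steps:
v(m, L) = L + m
O = 5 (O = -20 + 25 = 5)
p(B, D) = (95 + D)*(536 + B) (p(B, D) = (536 + B)*(95 + D) = (95 + D)*(536 + B))
p(O, 486) + 88837 = (50920 + 95*5 + 536*486 + 5*486) + 88837 = (50920 + 475 + 260496 + 2430) + 88837 = 314321 + 88837 = 403158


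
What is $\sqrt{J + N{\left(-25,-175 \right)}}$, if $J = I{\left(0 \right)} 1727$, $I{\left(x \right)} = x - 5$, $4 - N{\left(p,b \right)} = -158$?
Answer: $i \sqrt{8473} \approx 92.049 i$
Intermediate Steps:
$N{\left(p,b \right)} = 162$ ($N{\left(p,b \right)} = 4 - -158 = 4 + 158 = 162$)
$I{\left(x \right)} = -5 + x$
$J = -8635$ ($J = \left(-5 + 0\right) 1727 = \left(-5\right) 1727 = -8635$)
$\sqrt{J + N{\left(-25,-175 \right)}} = \sqrt{-8635 + 162} = \sqrt{-8473} = i \sqrt{8473}$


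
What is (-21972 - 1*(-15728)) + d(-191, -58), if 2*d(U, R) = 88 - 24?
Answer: -6212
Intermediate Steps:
d(U, R) = 32 (d(U, R) = (88 - 24)/2 = (½)*64 = 32)
(-21972 - 1*(-15728)) + d(-191, -58) = (-21972 - 1*(-15728)) + 32 = (-21972 + 15728) + 32 = -6244 + 32 = -6212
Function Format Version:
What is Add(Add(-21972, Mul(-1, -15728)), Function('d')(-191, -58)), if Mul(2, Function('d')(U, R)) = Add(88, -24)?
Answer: -6212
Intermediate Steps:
Function('d')(U, R) = 32 (Function('d')(U, R) = Mul(Rational(1, 2), Add(88, -24)) = Mul(Rational(1, 2), 64) = 32)
Add(Add(-21972, Mul(-1, -15728)), Function('d')(-191, -58)) = Add(Add(-21972, Mul(-1, -15728)), 32) = Add(Add(-21972, 15728), 32) = Add(-6244, 32) = -6212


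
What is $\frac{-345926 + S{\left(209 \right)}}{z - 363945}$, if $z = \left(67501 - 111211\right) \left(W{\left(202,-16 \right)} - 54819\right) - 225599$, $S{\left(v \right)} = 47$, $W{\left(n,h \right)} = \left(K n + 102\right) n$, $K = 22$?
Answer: $\frac{345879}{37742994374} \approx 9.1641 \cdot 10^{-6}$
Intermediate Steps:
$W{\left(n,h \right)} = n \left(102 + 22 n\right)$ ($W{\left(n,h \right)} = \left(22 n + 102\right) n = \left(102 + 22 n\right) n = n \left(102 + 22 n\right)$)
$z = -37742630429$ ($z = \left(67501 - 111211\right) \left(2 \cdot 202 \left(51 + 11 \cdot 202\right) - 54819\right) - 225599 = - 43710 \left(2 \cdot 202 \left(51 + 2222\right) - 54819\right) - 225599 = - 43710 \left(2 \cdot 202 \cdot 2273 - 54819\right) - 225599 = - 43710 \left(918292 - 54819\right) - 225599 = \left(-43710\right) 863473 - 225599 = -37742404830 - 225599 = -37742630429$)
$\frac{-345926 + S{\left(209 \right)}}{z - 363945} = \frac{-345926 + 47}{-37742630429 - 363945} = - \frac{345879}{-37742994374} = \left(-345879\right) \left(- \frac{1}{37742994374}\right) = \frac{345879}{37742994374}$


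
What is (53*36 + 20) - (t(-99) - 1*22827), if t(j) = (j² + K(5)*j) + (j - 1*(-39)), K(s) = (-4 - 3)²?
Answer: 19865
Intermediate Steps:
K(s) = 49 (K(s) = (-7)² = 49)
t(j) = 39 + j² + 50*j (t(j) = (j² + 49*j) + (j - 1*(-39)) = (j² + 49*j) + (j + 39) = (j² + 49*j) + (39 + j) = 39 + j² + 50*j)
(53*36 + 20) - (t(-99) - 1*22827) = (53*36 + 20) - ((39 + (-99)² + 50*(-99)) - 1*22827) = (1908 + 20) - ((39 + 9801 - 4950) - 22827) = 1928 - (4890 - 22827) = 1928 - 1*(-17937) = 1928 + 17937 = 19865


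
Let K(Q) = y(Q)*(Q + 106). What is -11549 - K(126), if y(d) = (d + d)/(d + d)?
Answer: -11781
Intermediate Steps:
y(d) = 1 (y(d) = (2*d)/((2*d)) = (2*d)*(1/(2*d)) = 1)
K(Q) = 106 + Q (K(Q) = 1*(Q + 106) = 1*(106 + Q) = 106 + Q)
-11549 - K(126) = -11549 - (106 + 126) = -11549 - 1*232 = -11549 - 232 = -11781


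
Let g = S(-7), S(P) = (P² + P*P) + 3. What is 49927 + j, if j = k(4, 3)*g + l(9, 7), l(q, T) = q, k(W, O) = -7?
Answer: 49229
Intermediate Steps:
S(P) = 3 + 2*P² (S(P) = (P² + P²) + 3 = 2*P² + 3 = 3 + 2*P²)
g = 101 (g = 3 + 2*(-7)² = 3 + 2*49 = 3 + 98 = 101)
j = -698 (j = -7*101 + 9 = -707 + 9 = -698)
49927 + j = 49927 - 698 = 49229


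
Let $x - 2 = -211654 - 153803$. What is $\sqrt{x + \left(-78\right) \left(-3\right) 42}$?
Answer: $i \sqrt{355627} \approx 596.34 i$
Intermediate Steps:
$x = -365455$ ($x = 2 - 365457 = -365455$)
$\sqrt{x + \left(-78\right) \left(-3\right) 42} = \sqrt{-365455 + \left(-78\right) \left(-3\right) 42} = \sqrt{-365455 + 234 \cdot 42} = \sqrt{-365455 + 9828} = \sqrt{-355627} = i \sqrt{355627}$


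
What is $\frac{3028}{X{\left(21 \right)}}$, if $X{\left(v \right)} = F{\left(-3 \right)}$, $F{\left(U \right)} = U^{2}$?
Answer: $\frac{3028}{9} \approx 336.44$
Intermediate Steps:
$X{\left(v \right)} = 9$ ($X{\left(v \right)} = \left(-3\right)^{2} = 9$)
$\frac{3028}{X{\left(21 \right)}} = \frac{3028}{9}$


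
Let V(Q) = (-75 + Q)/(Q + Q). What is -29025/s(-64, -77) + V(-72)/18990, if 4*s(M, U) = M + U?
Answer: 35275826303/42841440 ≈ 823.40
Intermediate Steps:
s(M, U) = M/4 + U/4 (s(M, U) = (M + U)/4 = M/4 + U/4)
V(Q) = (-75 + Q)/(2*Q) (V(Q) = (-75 + Q)/((2*Q)) = (-75 + Q)*(1/(2*Q)) = (-75 + Q)/(2*Q))
-29025/s(-64, -77) + V(-72)/18990 = -29025/((¼)*(-64) + (¼)*(-77)) + ((½)*(-75 - 72)/(-72))/18990 = -29025/(-16 - 77/4) + ((½)*(-1/72)*(-147))*(1/18990) = -29025/(-141/4) + (49/48)*(1/18990) = -29025*(-4/141) + 49/911520 = 38700/47 + 49/911520 = 35275826303/42841440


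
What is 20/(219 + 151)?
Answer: 2/37 ≈ 0.054054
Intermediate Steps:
20/(219 + 151) = 20/370 = (1/370)*20 = 2/37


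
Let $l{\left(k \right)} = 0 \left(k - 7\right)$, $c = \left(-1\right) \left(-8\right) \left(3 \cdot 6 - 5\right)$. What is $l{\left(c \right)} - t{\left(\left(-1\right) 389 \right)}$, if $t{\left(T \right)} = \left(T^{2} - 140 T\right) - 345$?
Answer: $-205436$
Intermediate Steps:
$c = 104$ ($c = 8 \left(18 - 5\right) = 8 \cdot 13 = 104$)
$l{\left(k \right)} = 0$ ($l{\left(k \right)} = 0 \left(-7 + k\right) = 0$)
$t{\left(T \right)} = -345 + T^{2} - 140 T$
$l{\left(c \right)} - t{\left(\left(-1\right) 389 \right)} = 0 - \left(-345 + \left(\left(-1\right) 389\right)^{2} - 140 \left(\left(-1\right) 389\right)\right) = 0 - \left(-345 + \left(-389\right)^{2} - -54460\right) = 0 - \left(-345 + 151321 + 54460\right) = 0 - 205436 = -205436$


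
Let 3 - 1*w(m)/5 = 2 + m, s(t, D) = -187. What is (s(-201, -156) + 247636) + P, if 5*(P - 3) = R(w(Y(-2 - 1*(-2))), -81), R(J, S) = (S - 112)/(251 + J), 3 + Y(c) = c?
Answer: 335297267/1355 ≈ 2.4745e+5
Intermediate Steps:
Y(c) = -3 + c
w(m) = 5 - 5*m (w(m) = 15 - 5*(2 + m) = 15 + (-10 - 5*m) = 5 - 5*m)
R(J, S) = (-112 + S)/(251 + J)
P = 3872/1355 (P = 3 + ((-112 - 81)/(251 + (5 - 5*(-3 + (-2 - 1*(-2))))))/5 = 3 + (-193/(251 + (5 - 5*(-3 + (-2 + 2)))))/5 = 3 + (-193/(251 + (5 - 5*(-3 + 0))))/5 = 3 + (-193/(251 + (5 - 5*(-3))))/5 = 3 + (-193/(251 + (5 + 15)))/5 = 3 + (-193/(251 + 20))/5 = 3 + (-193/271)/5 = 3 + ((1/271)*(-193))/5 = 3 + (1/5)*(-193/271) = 3 - 193/1355 = 3872/1355 ≈ 2.8576)
(s(-201, -156) + 247636) + P = (-187 + 247636) + 3872/1355 = 247449 + 3872/1355 = 335297267/1355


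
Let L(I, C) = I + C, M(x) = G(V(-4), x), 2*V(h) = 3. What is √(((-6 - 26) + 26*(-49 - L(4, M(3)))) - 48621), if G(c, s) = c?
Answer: I*√50070 ≈ 223.76*I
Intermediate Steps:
V(h) = 3/2 (V(h) = (½)*3 = 3/2)
M(x) = 3/2
L(I, C) = C + I
√(((-6 - 26) + 26*(-49 - L(4, M(3)))) - 48621) = √(((-6 - 26) + 26*(-49 - (3/2 + 4))) - 48621) = √((-32 + 26*(-49 - 1*11/2)) - 48621) = √((-32 + 26*(-49 - 11/2)) - 48621) = √((-32 + 26*(-109/2)) - 48621) = √((-32 - 1417) - 48621) = √(-1449 - 48621) = √(-50070) = I*√50070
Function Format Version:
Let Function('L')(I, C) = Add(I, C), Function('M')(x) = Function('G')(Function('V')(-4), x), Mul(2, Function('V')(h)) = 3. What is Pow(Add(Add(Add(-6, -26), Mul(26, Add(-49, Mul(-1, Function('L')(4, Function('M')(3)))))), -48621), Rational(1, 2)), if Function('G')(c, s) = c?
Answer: Mul(I, Pow(50070, Rational(1, 2))) ≈ Mul(223.76, I)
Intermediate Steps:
Function('V')(h) = Rational(3, 2) (Function('V')(h) = Mul(Rational(1, 2), 3) = Rational(3, 2))
Function('M')(x) = Rational(3, 2)
Function('L')(I, C) = Add(C, I)
Pow(Add(Add(Add(-6, -26), Mul(26, Add(-49, Mul(-1, Function('L')(4, Function('M')(3)))))), -48621), Rational(1, 2)) = Pow(Add(Add(Add(-6, -26), Mul(26, Add(-49, Mul(-1, Add(Rational(3, 2), 4))))), -48621), Rational(1, 2)) = Pow(Add(Add(-32, Mul(26, Add(-49, Mul(-1, Rational(11, 2))))), -48621), Rational(1, 2)) = Pow(Add(Add(-32, Mul(26, Add(-49, Rational(-11, 2)))), -48621), Rational(1, 2)) = Pow(Add(Add(-32, Mul(26, Rational(-109, 2))), -48621), Rational(1, 2)) = Pow(Add(Add(-32, -1417), -48621), Rational(1, 2)) = Pow(Add(-1449, -48621), Rational(1, 2)) = Pow(-50070, Rational(1, 2)) = Mul(I, Pow(50070, Rational(1, 2)))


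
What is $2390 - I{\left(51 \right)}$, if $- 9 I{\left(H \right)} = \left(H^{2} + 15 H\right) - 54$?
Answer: $2758$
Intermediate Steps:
$I{\left(H \right)} = 6 - \frac{5 H}{3} - \frac{H^{2}}{9}$ ($I{\left(H \right)} = - \frac{\left(H^{2} + 15 H\right) - 54}{9} = - \frac{-54 + H^{2} + 15 H}{9} = 6 - \frac{5 H}{3} - \frac{H^{2}}{9}$)
$2390 - I{\left(51 \right)} = 2390 - \left(6 - 85 - \frac{51^{2}}{9}\right) = 2390 - \left(6 - 85 - 289\right) = 2390 - -368 = 2390 + 368 = 2758$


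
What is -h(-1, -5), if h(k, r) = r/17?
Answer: 5/17 ≈ 0.29412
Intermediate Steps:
h(k, r) = r/17 (h(k, r) = r*(1/17) = r/17)
-h(-1, -5) = -(-5)/17 = -1*(-5/17) = 5/17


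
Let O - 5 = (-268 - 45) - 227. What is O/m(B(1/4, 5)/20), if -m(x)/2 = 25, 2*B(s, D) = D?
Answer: 107/10 ≈ 10.700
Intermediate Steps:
B(s, D) = D/2
O = -535 (O = 5 + ((-268 - 45) - 227) = 5 + (-313 - 227) = 5 - 540 = -535)
m(x) = -50 (m(x) = -2*25 = -50)
O/m(B(1/4, 5)/20) = -535/(-50) = -535*(-1/50) = 107/10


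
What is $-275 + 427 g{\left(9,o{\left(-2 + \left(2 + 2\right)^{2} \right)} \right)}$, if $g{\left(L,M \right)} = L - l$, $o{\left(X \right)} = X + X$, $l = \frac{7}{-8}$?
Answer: $\frac{31533}{8} \approx 3941.6$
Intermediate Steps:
$l = - \frac{7}{8}$ ($l = 7 \left(- \frac{1}{8}\right) = - \frac{7}{8} \approx -0.875$)
$o{\left(X \right)} = 2 X$
$g{\left(L,M \right)} = \frac{7}{8} + L$ ($g{\left(L,M \right)} = L - - \frac{7}{8} = L + \frac{7}{8} = \frac{7}{8} + L$)
$-275 + 427 g{\left(9,o{\left(-2 + \left(2 + 2\right)^{2} \right)} \right)} = -275 + 427 \left(\frac{7}{8} + 9\right) = -275 + 427 \cdot \frac{79}{8} = -275 + \frac{33733}{8} = \frac{31533}{8}$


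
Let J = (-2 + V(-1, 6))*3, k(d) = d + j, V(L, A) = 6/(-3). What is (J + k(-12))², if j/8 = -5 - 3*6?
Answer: 43264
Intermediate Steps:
j = -184 (j = 8*(-5 - 3*6) = 8*(-5 - 18) = 8*(-23) = -184)
V(L, A) = -2 (V(L, A) = 6*(-⅓) = -2)
k(d) = -184 + d (k(d) = d - 184 = -184 + d)
J = -12 (J = (-2 - 2)*3 = -4*3 = -12)
(J + k(-12))² = (-12 + (-184 - 12))² = (-12 - 196)² = (-208)² = 43264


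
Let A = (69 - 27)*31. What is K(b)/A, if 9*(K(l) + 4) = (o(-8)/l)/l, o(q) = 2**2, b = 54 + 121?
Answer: -551248/179431875 ≈ -0.0030722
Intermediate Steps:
b = 175
A = 1302 (A = 42*31 = 1302)
o(q) = 4
K(l) = -4 + 4/(9*l**2) (K(l) = -4 + ((4/l)/l)/9 = -4 + (4/l**2)/9 = -4 + 4/(9*l**2))
K(b)/A = (-4 + (4/9)/175**2)/1302 = (-4 + (4/9)*(1/30625))*(1/1302) = (-4 + 4/275625)*(1/1302) = -1102496/275625*1/1302 = -551248/179431875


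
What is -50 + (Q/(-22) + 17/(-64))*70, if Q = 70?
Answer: -102545/352 ≈ -291.32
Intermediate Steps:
-50 + (Q/(-22) + 17/(-64))*70 = -50 + (70/(-22) + 17/(-64))*70 = -50 + (70*(-1/22) + 17*(-1/64))*70 = -50 + (-35/11 - 17/64)*70 = -50 - 2427/704*70 = -50 - 84945/352 = -102545/352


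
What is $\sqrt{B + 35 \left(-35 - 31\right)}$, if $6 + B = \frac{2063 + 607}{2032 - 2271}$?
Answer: $\frac{i \sqrt{132930366}}{239} \approx 48.241 i$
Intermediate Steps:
$B = - \frac{4104}{239}$ ($B = -6 + \frac{2063 + 607}{2032 - 2271} = -6 + \frac{2670}{-239} = -6 + 2670 \left(- \frac{1}{239}\right) = -6 - \frac{2670}{239} = - \frac{4104}{239} \approx -17.172$)
$\sqrt{B + 35 \left(-35 - 31\right)} = \sqrt{- \frac{4104}{239} + 35 \left(-35 - 31\right)} = \sqrt{- \frac{4104}{239} + 35 \left(-66\right)} = \sqrt{- \frac{4104}{239} - 2310} = \sqrt{- \frac{556194}{239}} = \frac{i \sqrt{132930366}}{239}$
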